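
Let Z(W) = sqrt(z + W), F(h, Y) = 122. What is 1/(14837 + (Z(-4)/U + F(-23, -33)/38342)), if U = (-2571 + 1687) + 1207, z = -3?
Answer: 1575917821958772/23381897738805500983 - 328840163*I*sqrt(7)/23381897738805500983 ≈ 6.7399e-5 - 3.721e-11*I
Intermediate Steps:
Z(W) = sqrt(-3 + W)
U = 323 (U = -884 + 1207 = 323)
1/(14837 + (Z(-4)/U + F(-23, -33)/38342)) = 1/(14837 + (sqrt(-3 - 4)/323 + 122/38342)) = 1/(14837 + (sqrt(-7)*(1/323) + 122*(1/38342))) = 1/(14837 + ((I*sqrt(7))*(1/323) + 61/19171)) = 1/(14837 + (I*sqrt(7)/323 + 61/19171)) = 1/(14837 + (61/19171 + I*sqrt(7)/323)) = 1/(284440188/19171 + I*sqrt(7)/323)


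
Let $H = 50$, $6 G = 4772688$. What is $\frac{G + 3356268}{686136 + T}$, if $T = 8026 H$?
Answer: $\frac{1037929}{271859} \approx 3.8179$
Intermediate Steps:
$G = 795448$ ($G = \frac{1}{6} \cdot 4772688 = 795448$)
$T = 401300$ ($T = 8026 \cdot 50 = 401300$)
$\frac{G + 3356268}{686136 + T} = \frac{795448 + 3356268}{686136 + 401300} = \frac{4151716}{1087436} = 4151716 \cdot \frac{1}{1087436} = \frac{1037929}{271859}$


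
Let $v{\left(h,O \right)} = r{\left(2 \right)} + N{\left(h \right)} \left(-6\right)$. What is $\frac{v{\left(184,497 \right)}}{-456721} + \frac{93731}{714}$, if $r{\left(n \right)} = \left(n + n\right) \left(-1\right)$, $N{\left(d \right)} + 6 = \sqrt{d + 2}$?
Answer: $\frac{42808893203}{326098794} + \frac{6 \sqrt{186}}{456721} \approx 131.28$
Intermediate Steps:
$N{\left(d \right)} = -6 + \sqrt{2 + d}$ ($N{\left(d \right)} = -6 + \sqrt{d + 2} = -6 + \sqrt{2 + d}$)
$r{\left(n \right)} = - 2 n$ ($r{\left(n \right)} = 2 n \left(-1\right) = - 2 n$)
$v{\left(h,O \right)} = 32 - 6 \sqrt{2 + h}$ ($v{\left(h,O \right)} = \left(-2\right) 2 + \left(-6 + \sqrt{2 + h}\right) \left(-6\right) = -4 - \left(-36 + 6 \sqrt{2 + h}\right) = 32 - 6 \sqrt{2 + h}$)
$\frac{v{\left(184,497 \right)}}{-456721} + \frac{93731}{714} = \frac{32 - 6 \sqrt{2 + 184}}{-456721} + \frac{93731}{714} = \left(32 - 6 \sqrt{186}\right) \left(- \frac{1}{456721}\right) + 93731 \cdot \frac{1}{714} = \left(- \frac{32}{456721} + \frac{6 \sqrt{186}}{456721}\right) + \frac{93731}{714} = \frac{42808893203}{326098794} + \frac{6 \sqrt{186}}{456721}$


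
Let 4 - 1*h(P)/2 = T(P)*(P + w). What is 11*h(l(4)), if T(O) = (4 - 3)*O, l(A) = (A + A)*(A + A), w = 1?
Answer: -91432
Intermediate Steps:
l(A) = 4*A**2 (l(A) = (2*A)*(2*A) = 4*A**2)
T(O) = O (T(O) = 1*O = O)
h(P) = 8 - 2*P*(1 + P) (h(P) = 8 - 2*P*(P + 1) = 8 - 2*P*(1 + P))
11*h(l(4)) = 11*(8 - 8*4**2 - 2*(4*4**2)**2) = 11*(8 - 8*16 - 2*(4*16)**2) = 11*(8 - 2*64 - 2*64**2) = 11*(8 - 128 - 2*4096) = 11*(8 - 128 - 8192) = 11*(-8312) = -91432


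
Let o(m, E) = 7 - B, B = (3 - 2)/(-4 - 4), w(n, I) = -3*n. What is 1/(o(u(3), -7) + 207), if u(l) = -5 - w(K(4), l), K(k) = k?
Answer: 8/1713 ≈ 0.0046702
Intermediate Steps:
B = -⅛ (B = 1/(-8) = 1*(-⅛) = -⅛ ≈ -0.12500)
u(l) = 7 (u(l) = -5 - (-3)*4 = -5 - 1*(-12) = -5 + 12 = 7)
o(m, E) = 57/8 (o(m, E) = 7 - 1*(-⅛) = 7 + ⅛ = 57/8)
1/(o(u(3), -7) + 207) = 1/(57/8 + 207) = 1/(1713/8) = 8/1713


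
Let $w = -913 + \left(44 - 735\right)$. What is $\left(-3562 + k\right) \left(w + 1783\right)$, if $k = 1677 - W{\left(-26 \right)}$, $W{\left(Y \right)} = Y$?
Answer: $-332761$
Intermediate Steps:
$w = -1604$ ($w = -913 + \left(44 - 735\right) = -913 - 691 = -1604$)
$k = 1703$ ($k = 1677 - -26 = 1677 + 26 = 1703$)
$\left(-3562 + k\right) \left(w + 1783\right) = \left(-3562 + 1703\right) \left(-1604 + 1783\right) = \left(-1859\right) 179 = -332761$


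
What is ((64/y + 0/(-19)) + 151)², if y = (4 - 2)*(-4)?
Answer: 20449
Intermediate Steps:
y = -8 (y = 2*(-4) = -8)
((64/y + 0/(-19)) + 151)² = ((64/(-8) + 0/(-19)) + 151)² = ((64*(-⅛) + 0*(-1/19)) + 151)² = ((-8 + 0) + 151)² = (-8 + 151)² = 143² = 20449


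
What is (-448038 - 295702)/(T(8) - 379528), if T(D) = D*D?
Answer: 185935/94866 ≈ 1.9600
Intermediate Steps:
T(D) = D²
(-448038 - 295702)/(T(8) - 379528) = (-448038 - 295702)/(8² - 379528) = -743740/(64 - 379528) = -743740/(-379464) = -743740*(-1/379464) = 185935/94866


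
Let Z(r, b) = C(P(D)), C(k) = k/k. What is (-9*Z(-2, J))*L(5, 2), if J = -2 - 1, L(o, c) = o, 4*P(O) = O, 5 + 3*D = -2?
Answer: -45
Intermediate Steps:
D = -7/3 (D = -5/3 + (1/3)*(-2) = -5/3 - 2/3 = -7/3 ≈ -2.3333)
P(O) = O/4
J = -3
C(k) = 1
Z(r, b) = 1
(-9*Z(-2, J))*L(5, 2) = -9*1*5 = -9*5 = -45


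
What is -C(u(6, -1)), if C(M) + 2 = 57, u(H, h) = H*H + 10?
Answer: -55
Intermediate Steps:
u(H, h) = 10 + H**2 (u(H, h) = H**2 + 10 = 10 + H**2)
C(M) = 55 (C(M) = -2 + 57 = 55)
-C(u(6, -1)) = -1*55 = -55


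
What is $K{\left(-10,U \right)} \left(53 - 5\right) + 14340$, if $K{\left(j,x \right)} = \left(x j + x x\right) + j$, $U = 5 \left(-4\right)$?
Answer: $42660$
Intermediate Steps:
$U = -20$
$K{\left(j,x \right)} = j + x^{2} + j x$ ($K{\left(j,x \right)} = \left(j x + x^{2}\right) + j = \left(x^{2} + j x\right) + j = j + x^{2} + j x$)
$K{\left(-10,U \right)} \left(53 - 5\right) + 14340 = \left(-10 + \left(-20\right)^{2} - -200\right) \left(53 - 5\right) + 14340 = \left(-10 + 400 + 200\right) 48 + 14340 = 590 \cdot 48 + 14340 = 28320 + 14340 = 42660$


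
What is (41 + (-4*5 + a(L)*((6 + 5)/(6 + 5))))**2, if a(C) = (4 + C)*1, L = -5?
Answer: 400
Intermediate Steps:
a(C) = 4 + C
(41 + (-4*5 + a(L)*((6 + 5)/(6 + 5))))**2 = (41 + (-4*5 + (4 - 5)*((6 + 5)/(6 + 5))))**2 = (41 + (-20 - 11/11))**2 = (41 + (-20 - 1*1))**2 = (41 + (-20 - 1))**2 = (41 - 21)**2 = 20**2 = 400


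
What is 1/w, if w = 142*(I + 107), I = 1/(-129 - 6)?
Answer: 135/2051048 ≈ 6.5820e-5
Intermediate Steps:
I = -1/135 (I = 1/(-135) = -1/135 ≈ -0.0074074)
w = 2051048/135 (w = 142*(-1/135 + 107) = 142*(14444/135) = 2051048/135 ≈ 15193.)
1/w = 1/(2051048/135) = 135/2051048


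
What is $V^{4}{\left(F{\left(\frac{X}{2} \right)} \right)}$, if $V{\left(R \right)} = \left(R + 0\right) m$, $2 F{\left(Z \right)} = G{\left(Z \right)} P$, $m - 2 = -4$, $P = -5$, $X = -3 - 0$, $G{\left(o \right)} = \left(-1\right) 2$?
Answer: $10000$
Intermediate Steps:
$G{\left(o \right)} = -2$
$X = -3$ ($X = -3 + 0 = -3$)
$m = -2$ ($m = 2 - 4 = -2$)
$F{\left(Z \right)} = 5$ ($F{\left(Z \right)} = \frac{\left(-2\right) \left(-5\right)}{2} = \frac{1}{2} \cdot 10 = 5$)
$V{\left(R \right)} = - 2 R$ ($V{\left(R \right)} = \left(R + 0\right) \left(-2\right) = R \left(-2\right) = - 2 R$)
$V^{4}{\left(F{\left(\frac{X}{2} \right)} \right)} = \left(\left(-2\right) 5\right)^{4} = \left(-10\right)^{4} = 10000$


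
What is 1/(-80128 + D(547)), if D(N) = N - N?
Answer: -1/80128 ≈ -1.2480e-5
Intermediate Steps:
D(N) = 0
1/(-80128 + D(547)) = 1/(-80128 + 0) = 1/(-80128) = -1/80128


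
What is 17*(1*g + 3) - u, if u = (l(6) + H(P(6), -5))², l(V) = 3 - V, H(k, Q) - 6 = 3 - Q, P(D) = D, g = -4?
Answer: -138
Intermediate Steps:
H(k, Q) = 9 - Q (H(k, Q) = 6 + (3 - Q) = 9 - Q)
u = 121 (u = ((3 - 1*6) + (9 - 1*(-5)))² = ((3 - 6) + (9 + 5))² = (-3 + 14)² = 11² = 121)
17*(1*g + 3) - u = 17*(1*(-4) + 3) - 1*121 = 17*(-4 + 3) - 121 = 17*(-1) - 121 = -17 - 121 = -138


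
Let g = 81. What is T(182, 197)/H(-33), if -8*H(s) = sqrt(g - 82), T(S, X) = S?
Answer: 1456*I ≈ 1456.0*I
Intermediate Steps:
H(s) = -I/8 (H(s) = -sqrt(81 - 82)/8 = -I/8)
T(182, 197)/H(-33) = 182/((-I/8)) = 182*(8*I) = 1456*I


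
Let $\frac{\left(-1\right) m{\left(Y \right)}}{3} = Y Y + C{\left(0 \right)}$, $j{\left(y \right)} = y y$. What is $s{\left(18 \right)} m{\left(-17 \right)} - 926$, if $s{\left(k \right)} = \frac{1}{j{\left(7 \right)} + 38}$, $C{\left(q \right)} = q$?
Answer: $- \frac{27143}{29} \approx -935.97$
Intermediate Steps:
$j{\left(y \right)} = y^{2}$
$m{\left(Y \right)} = - 3 Y^{2}$ ($m{\left(Y \right)} = - 3 \left(Y Y + 0\right) = - 3 \left(Y^{2} + 0\right) = - 3 Y^{2}$)
$s{\left(k \right)} = \frac{1}{87}$ ($s{\left(k \right)} = \frac{1}{7^{2} + 38} = \frac{1}{49 + 38} = \frac{1}{87}$)
$s{\left(18 \right)} m{\left(-17 \right)} - 926 = \frac{\left(-3\right) \left(-17\right)^{2}}{87} - 926 = \frac{\left(-3\right) 289}{87} - 926 = \frac{1}{87} \left(-867\right) - 926 = - \frac{289}{29} - 926 = - \frac{27143}{29}$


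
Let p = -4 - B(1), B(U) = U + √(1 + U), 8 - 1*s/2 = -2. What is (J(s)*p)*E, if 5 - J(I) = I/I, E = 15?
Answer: -300 - 60*√2 ≈ -384.85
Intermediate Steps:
s = 20 (s = 16 - 2*(-2) = 16 + 4 = 20)
J(I) = 4 (J(I) = 5 - I/I = 5 - 1*1 = 5 - 1 = 4)
p = -5 - √2 (p = -4 - (1 + √(1 + 1)) = -4 - (1 + √2) = -4 + (-1 - √2) = -5 - √2 ≈ -6.4142)
(J(s)*p)*E = (4*(-5 - √2))*15 = (-20 - 4*√2)*15 = -300 - 60*√2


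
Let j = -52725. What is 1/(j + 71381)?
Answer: 1/18656 ≈ 5.3602e-5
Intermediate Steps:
1/(j + 71381) = 1/(-52725 + 71381) = 1/18656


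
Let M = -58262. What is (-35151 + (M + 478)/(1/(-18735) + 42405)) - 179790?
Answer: -85381304745237/397228837 ≈ -2.1494e+5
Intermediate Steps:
(-35151 + (M + 478)/(1/(-18735) + 42405)) - 179790 = (-35151 + (-58262 + 478)/(1/(-18735) + 42405)) - 179790 = (-35151 - 57784/(-1/18735 + 42405)) - 179790 = (-35151 - 57784/794457674/18735) - 179790 = (-35151 - 57784*18735/794457674) - 179790 = (-35151 - 541291620/397228837) - 179790 = -13963532141007/397228837 - 179790 = -85381304745237/397228837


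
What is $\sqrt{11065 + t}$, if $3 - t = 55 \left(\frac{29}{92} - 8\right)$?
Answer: $\frac{\sqrt{24314243}}{46} \approx 107.19$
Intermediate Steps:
$t = \frac{39161}{92}$ ($t = 3 - 55 \left(\frac{29}{92} - 8\right) = 3 - 55 \left(- \frac{707}{92}\right) = 3 - - \frac{38885}{92} = 3 + \frac{38885}{92} = \frac{39161}{92} \approx 425.66$)
$\sqrt{11065 + t} = \sqrt{11065 + \frac{39161}{92}} = \sqrt{\frac{1057141}{92}} = \frac{\sqrt{24314243}}{46}$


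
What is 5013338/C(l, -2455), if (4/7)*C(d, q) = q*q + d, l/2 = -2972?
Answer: 1823032/3831597 ≈ 0.47579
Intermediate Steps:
l = -5944 (l = 2*(-2972) = -5944)
C(d, q) = 7*d/4 + 7*q²/4 (C(d, q) = 7*(q*q + d)/4 = 7*(q² + d)/4 = 7*(d + q²)/4 = 7*d/4 + 7*q²/4)
5013338/C(l, -2455) = 5013338/((7/4)*(-5944) + (7/4)*(-2455)²) = 5013338/(-10402 + (7/4)*6027025) = 5013338/(-10402 + 42189175/4) = 5013338/(42147567/4) = 5013338*(4/42147567) = 1823032/3831597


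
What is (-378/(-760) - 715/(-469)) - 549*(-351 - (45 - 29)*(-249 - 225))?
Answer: -707696467399/178220 ≈ -3.9709e+6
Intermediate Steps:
(-378/(-760) - 715/(-469)) - 549*(-351 - (45 - 29)*(-249 - 225)) = (-378*(-1/760) - 715*(-1/469)) - 549*(-351 - 16*(-474)) = (189/380 + 715/469) - 549*(-351 - 1*(-7584)) = 360341/178220 - 549*(-351 + 7584) = 360341/178220 - 549*7233 = 360341/178220 - 3970917 = -707696467399/178220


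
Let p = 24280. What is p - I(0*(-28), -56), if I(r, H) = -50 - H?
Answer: 24274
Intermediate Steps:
p - I(0*(-28), -56) = 24280 - (-50 - 1*(-56)) = 24280 - (-50 + 56) = 24280 - 1*6 = 24280 - 6 = 24274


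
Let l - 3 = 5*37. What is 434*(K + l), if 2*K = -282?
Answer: 20398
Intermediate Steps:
K = -141 (K = (1/2)*(-282) = -141)
l = 188 (l = 3 + 5*37 = 3 + 185 = 188)
434*(K + l) = 434*(-141 + 188) = 434*47 = 20398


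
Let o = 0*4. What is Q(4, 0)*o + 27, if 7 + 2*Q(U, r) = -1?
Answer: 27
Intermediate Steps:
Q(U, r) = -4 (Q(U, r) = -7/2 + (½)*(-1) = -7/2 - ½ = -4)
o = 0
Q(4, 0)*o + 27 = -4*0 + 27 = 0 + 27 = 27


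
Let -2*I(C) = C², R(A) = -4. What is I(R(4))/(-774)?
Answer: 4/387 ≈ 0.010336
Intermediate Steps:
I(C) = -C²/2
I(R(4))/(-774) = -½*(-4)²/(-774) = -½*16*(-1/774) = -8*(-1/774) = 4/387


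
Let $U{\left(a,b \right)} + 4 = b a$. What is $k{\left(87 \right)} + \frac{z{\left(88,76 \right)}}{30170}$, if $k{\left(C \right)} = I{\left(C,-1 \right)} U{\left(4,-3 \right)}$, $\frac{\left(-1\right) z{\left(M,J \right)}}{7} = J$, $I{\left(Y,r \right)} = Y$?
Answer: $- \frac{2999798}{2155} \approx -1392.0$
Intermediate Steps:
$z{\left(M,J \right)} = - 7 J$
$U{\left(a,b \right)} = -4 + a b$ ($U{\left(a,b \right)} = -4 + b a = -4 + a b$)
$k{\left(C \right)} = - 16 C$ ($k{\left(C \right)} = C \left(-4 + 4 \left(-3\right)\right) = C \left(-4 - 12\right) = C \left(-16\right) = - 16 C$)
$k{\left(87 \right)} + \frac{z{\left(88,76 \right)}}{30170} = \left(-16\right) 87 + \frac{\left(-7\right) 76}{30170} = -1392 - \frac{38}{2155} = - \frac{2999798}{2155}$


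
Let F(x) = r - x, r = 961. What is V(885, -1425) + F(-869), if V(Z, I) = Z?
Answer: 2715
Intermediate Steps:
F(x) = 961 - x
V(885, -1425) + F(-869) = 885 + (961 - 1*(-869)) = 885 + (961 + 869) = 885 + 1830 = 2715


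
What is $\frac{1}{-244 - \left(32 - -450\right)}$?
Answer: $- \frac{1}{726} \approx -0.0013774$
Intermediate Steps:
$\frac{1}{-244 - \left(32 - -450\right)} = \frac{1}{-244 - 482} = \frac{1}{-726} = - \frac{1}{726}$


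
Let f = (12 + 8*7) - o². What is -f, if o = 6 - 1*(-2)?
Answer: -4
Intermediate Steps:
o = 8 (o = 6 + 2 = 8)
f = 4 (f = (12 + 8*7) - 1*8² = (12 + 56) - 1*64 = 68 - 64 = 4)
-f = -1*4 = -4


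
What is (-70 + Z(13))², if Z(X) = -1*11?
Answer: 6561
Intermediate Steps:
Z(X) = -11
(-70 + Z(13))² = (-70 - 11)² = (-81)² = 6561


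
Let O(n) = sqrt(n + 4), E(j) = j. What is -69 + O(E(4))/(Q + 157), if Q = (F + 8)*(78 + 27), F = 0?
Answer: -69 + 2*sqrt(2)/997 ≈ -68.997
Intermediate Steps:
Q = 840 (Q = (0 + 8)*(78 + 27) = 8*105 = 840)
O(n) = sqrt(4 + n)
-69 + O(E(4))/(Q + 157) = -69 + sqrt(4 + 4)/(840 + 157) = -69 + sqrt(8)/997 = -69 + (2*sqrt(2))/997 = -69 + 2*sqrt(2)/997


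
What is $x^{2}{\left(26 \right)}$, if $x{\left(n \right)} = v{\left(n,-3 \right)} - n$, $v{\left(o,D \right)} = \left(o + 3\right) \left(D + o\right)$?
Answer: $410881$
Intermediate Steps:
$v{\left(o,D \right)} = \left(3 + o\right) \left(D + o\right)$
$x{\left(n \right)} = -9 + n^{2} - n$ ($x{\left(n \right)} = \left(n^{2} + 3 \left(-3\right) + 3 n - 3 n\right) - n = \left(n^{2} - 9 + 3 n - 3 n\right) - n = \left(-9 + n^{2}\right) - n = -9 + n^{2} - n$)
$x^{2}{\left(26 \right)} = \left(-9 + 26^{2} - 26\right)^{2} = \left(-9 + 676 - 26\right)^{2} = 641^{2} = 410881$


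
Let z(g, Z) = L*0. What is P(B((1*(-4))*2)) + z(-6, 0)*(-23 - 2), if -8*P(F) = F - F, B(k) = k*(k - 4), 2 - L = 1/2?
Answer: 0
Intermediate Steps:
L = 3/2 (L = 2 - 1/2 = 2 - 1*½ = 2 - ½ = 3/2 ≈ 1.5000)
B(k) = k*(-4 + k)
z(g, Z) = 0 (z(g, Z) = (3/2)*0 = 0)
P(F) = 0 (P(F) = -(F - F)/8 = -⅛*0 = 0)
P(B((1*(-4))*2)) + z(-6, 0)*(-23 - 2) = 0 + 0*(-23 - 2) = 0 + 0*(-25) = 0 + 0 = 0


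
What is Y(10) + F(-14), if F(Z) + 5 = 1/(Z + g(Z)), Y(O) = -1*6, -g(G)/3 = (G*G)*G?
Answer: -90397/8218 ≈ -11.000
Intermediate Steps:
g(G) = -3*G**3 (g(G) = -3*G*G*G = -3*G**2*G = -3*G**3)
Y(O) = -6
F(Z) = -5 + 1/(Z - 3*Z**3)
Y(10) + F(-14) = -6 + (-1 - 15*(-14)**3 + 5*(-14))/(-1*(-14) + 3*(-14)**3) = -6 + (-1 - 15*(-2744) - 70)/(14 + 3*(-2744)) = -6 + (-1 + 41160 - 70)/(14 - 8232) = -6 + 41089/(-8218) = -6 - 1/8218*41089 = -6 - 41089/8218 = -90397/8218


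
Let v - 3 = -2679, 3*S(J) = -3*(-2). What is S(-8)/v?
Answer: -1/1338 ≈ -0.00074738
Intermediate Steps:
S(J) = 2 (S(J) = (-3*(-2))/3 = (1/3)*6 = 2)
v = -2676 (v = 3 - 2679 = -2676)
S(-8)/v = 2/(-2676) = 2*(-1/2676) = -1/1338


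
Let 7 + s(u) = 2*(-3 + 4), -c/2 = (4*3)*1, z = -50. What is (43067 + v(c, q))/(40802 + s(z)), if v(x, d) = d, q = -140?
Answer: 14309/13599 ≈ 1.0522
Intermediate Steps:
c = -24 (c = -2*4*3 = -24 ≈ -24.000)
s(u) = -5 (s(u) = -7 + 2*(-3 + 4) = -7 + 2*1 = -7 + 2 = -5)
(43067 + v(c, q))/(40802 + s(z)) = (43067 - 140)/(40802 - 5) = 42927/40797 = 42927*(1/40797) = 14309/13599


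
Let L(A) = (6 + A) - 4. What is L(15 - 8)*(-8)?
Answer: -72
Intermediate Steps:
L(A) = 2 + A
L(15 - 8)*(-8) = (2 + (15 - 8))*(-8) = (2 + 7)*(-8) = 9*(-8) = -72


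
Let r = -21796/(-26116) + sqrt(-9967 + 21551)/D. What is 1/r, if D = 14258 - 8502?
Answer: 73669049141641/61452159157437 - 122682926398*sqrt(181)/61452159157437 ≈ 1.1719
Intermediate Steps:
D = 5756
r = 5449/6529 + 2*sqrt(181)/1439 (r = -21796/(-26116) + sqrt(-9967 + 21551)/5756 = -21796*(-1/26116) + sqrt(11584)*(1/5756) = 5449/6529 + (8*sqrt(181))*(1/5756) = 5449/6529 + 2*sqrt(181)/1439 ≈ 0.85328)
1/r = 1/(5449/6529 + 2*sqrt(181)/1439)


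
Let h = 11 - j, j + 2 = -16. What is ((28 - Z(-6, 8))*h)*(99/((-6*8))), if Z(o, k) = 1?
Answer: -25839/16 ≈ -1614.9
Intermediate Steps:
j = -18 (j = -2 - 16 = -18)
h = 29 (h = 11 - 1*(-18) = 11 + 18 = 29)
((28 - Z(-6, 8))*h)*(99/((-6*8))) = ((28 - 1*1)*29)*(99/((-6*8))) = ((28 - 1)*29)*(99/(-48)) = (27*29)*(99*(-1/48)) = 783*(-33/16) = -25839/16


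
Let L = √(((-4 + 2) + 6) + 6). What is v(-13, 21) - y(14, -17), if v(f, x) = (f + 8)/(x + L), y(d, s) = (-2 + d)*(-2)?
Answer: 10239/431 + 5*√10/431 ≈ 23.793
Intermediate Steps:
y(d, s) = 4 - 2*d
L = √10 (L = √((-2 + 6) + 6) = √(4 + 6) = √10 ≈ 3.1623)
v(f, x) = (8 + f)/(x + √10) (v(f, x) = (f + 8)/(x + √10) = (8 + f)/(x + √10))
v(-13, 21) - y(14, -17) = (8 - 13)/(21 + √10) - (4 - 2*14) = -5/(21 + √10) - (4 - 28) = -5/(21 + √10) - 1*(-24) = -5/(21 + √10) + 24 = 24 - 5/(21 + √10)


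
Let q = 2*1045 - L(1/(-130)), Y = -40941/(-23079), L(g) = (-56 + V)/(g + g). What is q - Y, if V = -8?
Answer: -15938157/7693 ≈ -2071.8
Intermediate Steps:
L(g) = -32/g (L(g) = (-56 - 8)/(g + g) = -64*1/(2*g) = -32/g)
Y = 13647/7693 (Y = -40941*(-1/23079) = 13647/7693 ≈ 1.7740)
q = -2070 (q = 2*1045 - (-32)/(1/(-130)) = 2090 - (-32)/(-1/130) = 2090 - (-32)*(-130) = 2090 - 1*4160 = 2090 - 4160 = -2070)
q - Y = -2070 - 1*13647/7693 = -2070 - 13647/7693 = -15938157/7693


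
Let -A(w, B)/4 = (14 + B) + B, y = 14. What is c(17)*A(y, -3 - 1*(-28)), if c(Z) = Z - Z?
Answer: 0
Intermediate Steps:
A(w, B) = -56 - 8*B (A(w, B) = -4*((14 + B) + B) = -4*(14 + 2*B) = -56 - 8*B)
c(Z) = 0
c(17)*A(y, -3 - 1*(-28)) = 0*(-56 - 8*(-3 - 1*(-28))) = 0*(-56 - 8*(-3 + 28)) = 0*(-56 - 8*25) = 0*(-56 - 200) = 0*(-256) = 0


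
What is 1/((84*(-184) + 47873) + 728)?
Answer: 1/33145 ≈ 3.0170e-5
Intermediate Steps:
1/((84*(-184) + 47873) + 728) = 1/((-15456 + 47873) + 728) = 1/(32417 + 728) = 1/33145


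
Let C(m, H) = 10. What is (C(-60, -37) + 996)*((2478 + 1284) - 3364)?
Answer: 400388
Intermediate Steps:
(C(-60, -37) + 996)*((2478 + 1284) - 3364) = (10 + 996)*((2478 + 1284) - 3364) = 1006*(3762 - 3364) = 1006*398 = 400388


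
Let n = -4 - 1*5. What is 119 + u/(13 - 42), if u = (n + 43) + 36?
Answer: 3381/29 ≈ 116.59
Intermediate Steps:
n = -9 (n = -4 - 5 = -9)
u = 70 (u = (-9 + 43) + 36 = 34 + 36 = 70)
119 + u/(13 - 42) = 119 + 70/(13 - 42) = 119 + 70/(-29) = 119 + 70*(-1/29) = 119 - 70/29 = 3381/29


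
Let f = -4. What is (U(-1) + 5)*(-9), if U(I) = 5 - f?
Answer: -126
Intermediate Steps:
U(I) = 9 (U(I) = 5 - 1*(-4) = 5 + 4 = 9)
(U(-1) + 5)*(-9) = (9 + 5)*(-9) = 14*(-9) = -126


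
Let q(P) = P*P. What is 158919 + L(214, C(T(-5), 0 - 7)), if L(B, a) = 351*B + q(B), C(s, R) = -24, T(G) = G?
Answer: 279829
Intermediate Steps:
q(P) = P**2
L(B, a) = B**2 + 351*B (L(B, a) = 351*B + B**2 = B**2 + 351*B)
158919 + L(214, C(T(-5), 0 - 7)) = 158919 + 214*(351 + 214) = 158919 + 214*565 = 158919 + 120910 = 279829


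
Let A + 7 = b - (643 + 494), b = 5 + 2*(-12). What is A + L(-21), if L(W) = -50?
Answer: -1213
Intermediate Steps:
b = -19 (b = 5 - 24 = -19)
A = -1163 (A = -7 + (-19 - (643 + 494)) = -7 + (-19 - 1*1137) = -7 + (-19 - 1137) = -7 - 1156 = -1163)
A + L(-21) = -1163 - 50 = -1213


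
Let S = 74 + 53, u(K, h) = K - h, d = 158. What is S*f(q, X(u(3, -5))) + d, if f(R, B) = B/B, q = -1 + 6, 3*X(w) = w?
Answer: 285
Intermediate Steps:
X(w) = w/3
q = 5
f(R, B) = 1
S = 127
S*f(q, X(u(3, -5))) + d = 127*1 + 158 = 127 + 158 = 285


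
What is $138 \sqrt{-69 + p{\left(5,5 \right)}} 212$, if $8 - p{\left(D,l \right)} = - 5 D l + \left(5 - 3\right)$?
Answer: $29256 \sqrt{62} \approx 2.3036 \cdot 10^{5}$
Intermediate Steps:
$p{\left(D,l \right)} = 6 + 5 D l$ ($p{\left(D,l \right)} = 8 - \left(- 5 D l + \left(5 - 3\right)\right) = 8 - \left(- 5 D l + 2\right) = 8 - \left(2 - 5 D l\right) = 8 + \left(-2 + 5 D l\right) = 6 + 5 D l$)
$138 \sqrt{-69 + p{\left(5,5 \right)}} 212 = 138 \sqrt{-69 + \left(6 + 5 \cdot 5 \cdot 5\right)} 212 = 138 \sqrt{-69 + \left(6 + 125\right)} 212 = 138 \sqrt{-69 + 131} \cdot 212 = 138 \sqrt{62} \cdot 212 = 29256 \sqrt{62}$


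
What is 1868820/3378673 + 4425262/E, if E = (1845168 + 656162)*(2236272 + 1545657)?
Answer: 8839388218109882363/15980874054702394305 ≈ 0.55312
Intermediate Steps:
E = 9459852465570 (E = 2501330*3781929 = 9459852465570)
1868820/3378673 + 4425262/E = 1868820/3378673 + 4425262/9459852465570 = 1868820*(1/3378673) + 4425262*(1/9459852465570) = 1868820/3378673 + 2212631/4729926232785 = 8839388218109882363/15980874054702394305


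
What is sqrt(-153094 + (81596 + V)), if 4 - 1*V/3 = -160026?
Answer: 4*sqrt(25537) ≈ 639.21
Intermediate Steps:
V = 480090 (V = 12 - 3*(-160026) = 12 + 480078 = 480090)
sqrt(-153094 + (81596 + V)) = sqrt(-153094 + (81596 + 480090)) = sqrt(-153094 + 561686) = sqrt(408592) = 4*sqrt(25537)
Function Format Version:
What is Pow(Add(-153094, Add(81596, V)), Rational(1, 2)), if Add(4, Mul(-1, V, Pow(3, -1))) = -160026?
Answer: Mul(4, Pow(25537, Rational(1, 2))) ≈ 639.21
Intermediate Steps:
V = 480090 (V = Add(12, Mul(-3, -160026)) = Add(12, 480078) = 480090)
Pow(Add(-153094, Add(81596, V)), Rational(1, 2)) = Pow(Add(-153094, Add(81596, 480090)), Rational(1, 2)) = Pow(Add(-153094, 561686), Rational(1, 2)) = Pow(408592, Rational(1, 2)) = Mul(4, Pow(25537, Rational(1, 2)))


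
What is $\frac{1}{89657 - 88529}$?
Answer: $\frac{1}{1128} \approx 0.00088653$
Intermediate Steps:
$\frac{1}{89657 - 88529} = \frac{1}{1128}$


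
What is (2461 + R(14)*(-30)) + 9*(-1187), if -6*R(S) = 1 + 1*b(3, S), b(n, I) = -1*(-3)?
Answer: -8202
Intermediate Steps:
b(n, I) = 3
R(S) = -2/3 (R(S) = -(1 + 1*3)/6 = -(1 + 3)/6 = -1/6*4 = -2/3)
(2461 + R(14)*(-30)) + 9*(-1187) = (2461 - 2/3*(-30)) + 9*(-1187) = (2461 + 20) - 10683 = 2481 - 10683 = -8202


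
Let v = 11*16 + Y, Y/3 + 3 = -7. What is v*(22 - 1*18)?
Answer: 584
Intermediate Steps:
Y = -30 (Y = -9 + 3*(-7) = -9 - 21 = -30)
v = 146 (v = 11*16 - 30 = 176 - 30 = 146)
v*(22 - 1*18) = 146*(22 - 1*18) = 146*(22 - 18) = 146*4 = 584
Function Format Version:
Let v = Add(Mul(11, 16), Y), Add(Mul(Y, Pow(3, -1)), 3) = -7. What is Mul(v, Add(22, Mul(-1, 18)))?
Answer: 584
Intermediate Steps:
Y = -30 (Y = Add(-9, Mul(3, -7)) = Add(-9, -21) = -30)
v = 146 (v = Add(Mul(11, 16), -30) = Add(176, -30) = 146)
Mul(v, Add(22, Mul(-1, 18))) = Mul(146, Add(22, Mul(-1, 18))) = Mul(146, Add(22, -18)) = Mul(146, 4) = 584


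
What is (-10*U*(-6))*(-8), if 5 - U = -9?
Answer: -6720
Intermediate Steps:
U = 14 (U = 5 - 1*(-9) = 5 + 9 = 14)
(-10*U*(-6))*(-8) = (-10*14*(-6))*(-8) = -140*(-6)*(-8) = 840*(-8) = -6720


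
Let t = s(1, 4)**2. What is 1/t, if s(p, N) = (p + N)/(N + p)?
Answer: 1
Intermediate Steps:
s(p, N) = 1 (s(p, N) = (N + p)/(N + p) = 1)
t = 1 (t = 1**2 = 1)
1/t = 1/1 = 1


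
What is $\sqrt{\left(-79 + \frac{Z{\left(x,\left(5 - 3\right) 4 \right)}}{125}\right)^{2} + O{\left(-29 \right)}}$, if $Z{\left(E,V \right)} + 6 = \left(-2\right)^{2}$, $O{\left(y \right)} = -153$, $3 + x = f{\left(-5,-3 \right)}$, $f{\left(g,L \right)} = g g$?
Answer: $\frac{2 \sqrt{23791126}}{125} \approx 78.042$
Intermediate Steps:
$f{\left(g,L \right)} = g^{2}$
$x = 22$ ($x = -3 + \left(-5\right)^{2} = -3 + 25 = 22$)
$Z{\left(E,V \right)} = -2$ ($Z{\left(E,V \right)} = -6 + \left(-2\right)^{2} = -6 + 4 = -2$)
$\sqrt{\left(-79 + \frac{Z{\left(x,\left(5 - 3\right) 4 \right)}}{125}\right)^{2} + O{\left(-29 \right)}} = \sqrt{\left(-79 - \frac{2}{125}\right)^{2} - 153} = \sqrt{\left(- \frac{9877}{125}\right)^{2} - 153} = \sqrt{\frac{97555129}{15625} - 153} = \sqrt{\frac{95164504}{15625}} = \frac{2 \sqrt{23791126}}{125}$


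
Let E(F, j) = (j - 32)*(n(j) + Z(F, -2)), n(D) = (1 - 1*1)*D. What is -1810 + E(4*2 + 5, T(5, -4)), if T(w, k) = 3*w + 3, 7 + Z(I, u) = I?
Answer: -1894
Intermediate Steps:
Z(I, u) = -7 + I
n(D) = 0 (n(D) = (1 - 1)*D = 0*D = 0)
T(w, k) = 3 + 3*w
E(F, j) = (-32 + j)*(-7 + F) (E(F, j) = (j - 32)*(0 + (-7 + F)) = (-32 + j)*(-7 + F))
-1810 + E(4*2 + 5, T(5, -4)) = -1810 + (224 - 32*(4*2 + 5) + (3 + 3*5)*(-7 + (4*2 + 5))) = -1810 + (224 - 32*(8 + 5) + (3 + 15)*(-7 + (8 + 5))) = -1810 + (224 - 32*13 + 18*(-7 + 13)) = -1810 + (224 - 416 + 18*6) = -1810 + (224 - 416 + 108) = -1810 - 84 = -1894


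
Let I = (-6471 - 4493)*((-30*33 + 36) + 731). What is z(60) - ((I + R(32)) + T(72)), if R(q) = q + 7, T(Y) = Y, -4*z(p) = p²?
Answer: -2445983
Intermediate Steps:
z(p) = -p²/4
I = 2444972 (I = -10964*((-990 + 36) + 731) = -10964*(-954 + 731) = -10964*(-223) = 2444972)
R(q) = 7 + q
z(60) - ((I + R(32)) + T(72)) = -¼*60² - ((2444972 + (7 + 32)) + 72) = -¼*3600 - ((2444972 + 39) + 72) = -900 - (2445011 + 72) = -900 - 1*2445083 = -900 - 2445083 = -2445983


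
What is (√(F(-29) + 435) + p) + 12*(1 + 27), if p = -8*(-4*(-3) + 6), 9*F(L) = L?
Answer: 192 + √3886/3 ≈ 212.78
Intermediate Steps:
F(L) = L/9
p = -144 (p = -8*(12 + 6) = -8*18 = -144)
(√(F(-29) + 435) + p) + 12*(1 + 27) = (√((⅑)*(-29) + 435) - 144) + 12*(1 + 27) = (√(-29/9 + 435) - 144) + 12*28 = (√(3886/9) - 144) + 336 = (√3886/3 - 144) + 336 = (-144 + √3886/3) + 336 = 192 + √3886/3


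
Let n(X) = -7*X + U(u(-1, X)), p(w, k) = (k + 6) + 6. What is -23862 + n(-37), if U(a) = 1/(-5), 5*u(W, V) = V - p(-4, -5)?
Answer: -118016/5 ≈ -23603.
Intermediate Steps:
p(w, k) = 12 + k (p(w, k) = (6 + k) + 6 = 12 + k)
u(W, V) = -7/5 + V/5 (u(W, V) = (V - (12 - 5))/5 = (V - 1*7)/5 = (V - 7)/5 = (-7 + V)/5 = -7/5 + V/5)
U(a) = -⅕ (U(a) = 1*(-⅕) = -⅕)
n(X) = -⅕ - 7*X (n(X) = -7*X - ⅕ = -⅕ - 7*X)
-23862 + n(-37) = -23862 + (-⅕ - 7*(-37)) = -23862 + (-⅕ + 259) = -23862 + 1294/5 = -118016/5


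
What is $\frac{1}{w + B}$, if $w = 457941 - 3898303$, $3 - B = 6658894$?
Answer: $- \frac{1}{10099253} \approx -9.9017 \cdot 10^{-8}$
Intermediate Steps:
$B = -6658891$ ($B = 3 - 6658894 = -6658891$)
$w = -3440362$
$\frac{1}{w + B} = \frac{1}{-3440362 - 6658891} = \frac{1}{-10099253} = - \frac{1}{10099253}$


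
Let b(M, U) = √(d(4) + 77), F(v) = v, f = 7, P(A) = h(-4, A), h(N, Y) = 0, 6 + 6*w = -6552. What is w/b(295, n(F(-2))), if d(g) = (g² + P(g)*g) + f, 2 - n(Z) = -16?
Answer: -1093/10 ≈ -109.30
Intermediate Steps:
w = -1093 (w = -1 + (⅙)*(-6552) = -1 - 1092 = -1093)
P(A) = 0
n(Z) = 18 (n(Z) = 2 - 1*(-16) = 2 + 16 = 18)
d(g) = 7 + g² (d(g) = (g² + 0*g) + 7 = (g² + 0) + 7 = g² + 7 = 7 + g²)
b(M, U) = 10 (b(M, U) = √((7 + 4²) + 77) = √((7 + 16) + 77) = √(23 + 77) = √100 = 10)
w/b(295, n(F(-2))) = -1093/10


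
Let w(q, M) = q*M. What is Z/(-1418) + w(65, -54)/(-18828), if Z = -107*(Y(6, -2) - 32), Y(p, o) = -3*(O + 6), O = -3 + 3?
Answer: -2659795/741614 ≈ -3.5865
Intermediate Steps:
O = 0
Y(p, o) = -18 (Y(p, o) = -3*(0 + 6) = -3*6 = -18)
w(q, M) = M*q
Z = 5350 (Z = -107*(-18 - 32) = -107*(-50) = 5350)
Z/(-1418) + w(65, -54)/(-18828) = 5350/(-1418) - 54*65/(-18828) = 5350*(-1/1418) - 3510*(-1/18828) = -2675/709 + 195/1046 = -2659795/741614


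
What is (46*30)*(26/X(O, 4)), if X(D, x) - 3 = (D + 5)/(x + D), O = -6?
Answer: 71760/7 ≈ 10251.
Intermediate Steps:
X(D, x) = 3 + (5 + D)/(D + x) (X(D, x) = 3 + (D + 5)/(x + D) = 3 + (5 + D)/(D + x))
(46*30)*(26/X(O, 4)) = (46*30)*(26/(((5 + 3*4 + 4*(-6))/(-6 + 4)))) = 1380*(26/(((5 + 12 - 24)/(-2)))) = 1380*(26/((-½*(-7)))) = 1380*(26/(7/2)) = 1380*(26*(2/7)) = 1380*(52/7) = 71760/7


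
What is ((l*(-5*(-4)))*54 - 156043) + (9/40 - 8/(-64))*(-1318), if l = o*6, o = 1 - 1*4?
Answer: -1759443/10 ≈ -1.7594e+5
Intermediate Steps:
o = -3 (o = 1 - 4 = -3)
l = -18 (l = -3*6 = -18)
((l*(-5*(-4)))*54 - 156043) + (9/40 - 8/(-64))*(-1318) = (-(-90)*(-4)*54 - 156043) + (9/40 - 8/(-64))*(-1318) = (-18*20*54 - 156043) + (9*(1/40) - 8*(-1/64))*(-1318) = (-360*54 - 156043) + (9/40 + ⅛)*(-1318) = (-19440 - 156043) + (7/20)*(-1318) = -175483 - 4613/10 = -1759443/10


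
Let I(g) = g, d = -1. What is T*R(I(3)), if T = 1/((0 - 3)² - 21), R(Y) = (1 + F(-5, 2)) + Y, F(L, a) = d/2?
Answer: -7/24 ≈ -0.29167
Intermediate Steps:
F(L, a) = -½ (F(L, a) = -1/2 = -1*½ = -½)
R(Y) = ½ + Y (R(Y) = (1 - ½) + Y = ½ + Y)
T = -1/12 (T = 1/((-3)² - 21) = 1/(9 - 21) = 1/(-12) = -1/12 ≈ -0.083333)
T*R(I(3)) = -(½ + 3)/12 = -1/12*7/2 = -7/24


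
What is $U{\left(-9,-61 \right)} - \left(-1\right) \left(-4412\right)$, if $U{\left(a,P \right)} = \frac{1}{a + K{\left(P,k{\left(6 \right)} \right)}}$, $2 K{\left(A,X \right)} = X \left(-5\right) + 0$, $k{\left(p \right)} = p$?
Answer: $- \frac{105889}{24} \approx -4412.0$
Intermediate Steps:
$K{\left(A,X \right)} = - \frac{5 X}{2}$ ($K{\left(A,X \right)} = \frac{X \left(-5\right) + 0}{2} = \frac{- 5 X + 0}{2} = \frac{\left(-5\right) X}{2} = - \frac{5 X}{2}$)
$U{\left(a,P \right)} = \frac{1}{-15 + a}$ ($U{\left(a,P \right)} = \frac{1}{a - 15} = \frac{1}{-15 + a}$)
$U{\left(-9,-61 \right)} - \left(-1\right) \left(-4412\right) = \frac{1}{-15 - 9} - \left(-1\right) \left(-4412\right) = \frac{1}{-24} - 4412 = - \frac{1}{24} - 4412 = - \frac{105889}{24}$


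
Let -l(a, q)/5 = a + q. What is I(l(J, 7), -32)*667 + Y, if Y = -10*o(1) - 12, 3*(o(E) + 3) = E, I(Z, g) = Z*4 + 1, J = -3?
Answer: -158035/3 ≈ -52678.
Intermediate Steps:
l(a, q) = -5*a - 5*q (l(a, q) = -5*(a + q) = -5*a - 5*q)
I(Z, g) = 1 + 4*Z (I(Z, g) = 4*Z + 1 = 1 + 4*Z)
o(E) = -3 + E/3
Y = 44/3 (Y = -10*(-3 + (⅓)*1) - 12 = -10*(-3 + ⅓) - 12 = -10*(-8/3) - 12 = 80/3 - 12 = 44/3 ≈ 14.667)
I(l(J, 7), -32)*667 + Y = (1 + 4*(-5*(-3) - 5*7))*667 + 44/3 = (1 + 4*(15 - 35))*667 + 44/3 = (1 + 4*(-20))*667 + 44/3 = (1 - 80)*667 + 44/3 = -79*667 + 44/3 = -52693 + 44/3 = -158035/3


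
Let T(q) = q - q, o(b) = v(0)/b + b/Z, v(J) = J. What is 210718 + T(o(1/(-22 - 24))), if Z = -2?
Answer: 210718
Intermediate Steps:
o(b) = -b/2 (o(b) = 0/b + b/(-2) = 0 + b*(-1/2) = 0 - b/2 = -b/2)
T(q) = 0
210718 + T(o(1/(-22 - 24))) = 210718 + 0 = 210718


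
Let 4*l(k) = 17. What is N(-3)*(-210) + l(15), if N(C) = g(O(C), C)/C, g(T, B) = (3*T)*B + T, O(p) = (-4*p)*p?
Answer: 80657/4 ≈ 20164.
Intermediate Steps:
O(p) = -4*p²
g(T, B) = T + 3*B*T (g(T, B) = 3*B*T + T = T + 3*B*T)
l(k) = 17/4 (l(k) = (¼)*17 = 17/4)
N(C) = -4*C*(1 + 3*C) (N(C) = ((-4*C²)*(1 + 3*C))/C = (-4*C²*(1 + 3*C))/C = -4*C*(1 + 3*C))
N(-3)*(-210) + l(15) = -4*(-3)*(1 + 3*(-3))*(-210) + 17/4 = -4*(-3)*(1 - 9)*(-210) + 17/4 = -4*(-3)*(-8)*(-210) + 17/4 = -96*(-210) + 17/4 = 20160 + 17/4 = 80657/4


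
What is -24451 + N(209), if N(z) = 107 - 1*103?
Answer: -24447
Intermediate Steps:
N(z) = 4 (N(z) = 107 - 103 = 4)
-24451 + N(209) = -24451 + 4 = -24447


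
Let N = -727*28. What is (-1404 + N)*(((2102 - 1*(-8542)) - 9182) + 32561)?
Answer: -740340480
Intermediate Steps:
N = -20356
(-1404 + N)*(((2102 - 1*(-8542)) - 9182) + 32561) = (-1404 - 20356)*(((2102 - 1*(-8542)) - 9182) + 32561) = -21760*(((2102 + 8542) - 9182) + 32561) = -21760*((10644 - 9182) + 32561) = -21760*(1462 + 32561) = -21760*34023 = -740340480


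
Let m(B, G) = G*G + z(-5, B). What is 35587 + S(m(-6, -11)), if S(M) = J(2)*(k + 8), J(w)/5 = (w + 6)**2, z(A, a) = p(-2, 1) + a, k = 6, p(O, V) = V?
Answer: 40067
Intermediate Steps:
z(A, a) = 1 + a
J(w) = 5*(6 + w)**2 (J(w) = 5*(w + 6)**2 = 5*(6 + w)**2)
m(B, G) = 1 + B + G**2 (m(B, G) = G*G + (1 + B) = G**2 + (1 + B) = 1 + B + G**2)
S(M) = 4480 (S(M) = (5*(6 + 2)**2)*(6 + 8) = (5*8**2)*14 = (5*64)*14 = 320*14 = 4480)
35587 + S(m(-6, -11)) = 35587 + 4480 = 40067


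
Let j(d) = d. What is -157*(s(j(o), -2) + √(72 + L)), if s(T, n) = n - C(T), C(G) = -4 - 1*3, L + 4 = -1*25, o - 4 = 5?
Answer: -785 - 157*√43 ≈ -1814.5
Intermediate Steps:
o = 9 (o = 4 + 5 = 9)
L = -29 (L = -4 - 1*25 = -4 - 25 = -29)
C(G) = -7 (C(G) = -4 - 3 = -7)
s(T, n) = 7 + n (s(T, n) = n - 1*(-7) = n + 7 = 7 + n)
-157*(s(j(o), -2) + √(72 + L)) = -157*((7 - 2) + √(72 - 29)) = -157*(5 + √43) = -785 - 157*√43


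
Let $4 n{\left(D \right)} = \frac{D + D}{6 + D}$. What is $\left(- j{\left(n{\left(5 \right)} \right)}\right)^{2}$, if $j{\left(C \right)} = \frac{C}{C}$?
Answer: $1$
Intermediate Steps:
$n{\left(D \right)} = \frac{D}{2 \left(6 + D\right)}$ ($n{\left(D \right)} = \frac{\left(D + D\right) \frac{1}{6 + D}}{4} = \frac{2 D \frac{1}{6 + D}}{4} = \frac{D}{2 \left(6 + D\right)}$)
$j{\left(C \right)} = 1$
$\left(- j{\left(n{\left(5 \right)} \right)}\right)^{2} = \left(\left(-1\right) 1\right)^{2} = \left(-1\right)^{2} = 1$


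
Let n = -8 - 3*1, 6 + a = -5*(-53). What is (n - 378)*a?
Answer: -100751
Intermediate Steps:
a = 259 (a = -6 - 5*(-53) = -6 + 265 = 259)
n = -11 (n = -8 - 3 = -11)
(n - 378)*a = (-11 - 378)*259 = -389*259 = -100751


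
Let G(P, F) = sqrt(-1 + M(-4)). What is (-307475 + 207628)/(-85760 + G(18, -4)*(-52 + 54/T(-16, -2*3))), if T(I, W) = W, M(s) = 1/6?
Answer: 10275454464/8825736841 - 6090667*I*sqrt(30)/44128684205 ≈ 1.1643 - 0.00075597*I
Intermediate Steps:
M(s) = 1/6
G(P, F) = I*sqrt(30)/6 (G(P, F) = sqrt(-1 + 1/6) = sqrt(-5/6) = I*sqrt(30)/6)
(-307475 + 207628)/(-85760 + G(18, -4)*(-52 + 54/T(-16, -2*3))) = (-307475 + 207628)/(-85760 + (I*sqrt(30)/6)*(-52 + 54/((-2*3)))) = -99847/(-85760 + (I*sqrt(30)/6)*(-52 + 54/(-6))) = -99847/(-85760 + (I*sqrt(30)/6)*(-52 + 54*(-1/6))) = -99847/(-85760 + (I*sqrt(30)/6)*(-52 - 9)) = -99847/(-85760 + (I*sqrt(30)/6)*(-61)) = -99847/(-85760 - 61*I*sqrt(30)/6)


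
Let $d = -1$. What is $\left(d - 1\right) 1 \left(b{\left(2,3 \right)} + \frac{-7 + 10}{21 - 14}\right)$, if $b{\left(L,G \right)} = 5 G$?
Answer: $- \frac{216}{7} \approx -30.857$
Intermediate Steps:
$\left(d - 1\right) 1 \left(b{\left(2,3 \right)} + \frac{-7 + 10}{21 - 14}\right) = \left(-1 - 1\right) 1 \left(5 \cdot 3 + \frac{-7 + 10}{21 - 14}\right) = \left(-2\right) 1 \left(15 + \frac{3}{21 - 14}\right) = - 2 \left(15 + \frac{3}{21 - 14}\right) = - 2 \left(15 + \frac{3}{7}\right) = \left(-2\right) \frac{108}{7} = - \frac{216}{7}$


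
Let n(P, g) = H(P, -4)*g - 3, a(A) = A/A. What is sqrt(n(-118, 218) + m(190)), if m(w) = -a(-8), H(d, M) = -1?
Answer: I*sqrt(222) ≈ 14.9*I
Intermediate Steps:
a(A) = 1
n(P, g) = -3 - g (n(P, g) = -g - 3 = -3 - g)
m(w) = -1 (m(w) = -1*1 = -1)
sqrt(n(-118, 218) + m(190)) = sqrt((-3 - 1*218) - 1) = sqrt((-3 - 218) - 1) = sqrt(-221 - 1) = sqrt(-222) = I*sqrt(222)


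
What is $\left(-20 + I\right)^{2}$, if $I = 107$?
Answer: $7569$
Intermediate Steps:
$\left(-20 + I\right)^{2} = \left(-20 + 107\right)^{2} = 87^{2} = 7569$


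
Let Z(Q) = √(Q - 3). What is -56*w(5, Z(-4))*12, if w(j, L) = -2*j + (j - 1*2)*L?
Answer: 6720 - 2016*I*√7 ≈ 6720.0 - 5333.8*I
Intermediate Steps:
Z(Q) = √(-3 + Q)
w(j, L) = -2*j + L*(-2 + j) (w(j, L) = -2*j + (j - 2)*L = -2*j + (-2 + j)*L = -2*j + L*(-2 + j))
-56*w(5, Z(-4))*12 = -56*(-2*√(-3 - 4) - 2*5 + √(-3 - 4)*5)*12 = -56*(-2*I*√7 - 10 + √(-7)*5)*12 = -56*(-2*I*√7 - 10 + (I*√7)*5)*12 = -56*(-2*I*√7 - 10 + 5*I*√7)*12 = -56*(-10 + 3*I*√7)*12 = (560 - 168*I*√7)*12 = 6720 - 2016*I*√7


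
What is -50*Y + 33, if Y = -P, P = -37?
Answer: -1817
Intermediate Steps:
Y = 37 (Y = -1*(-37) = 37)
-50*Y + 33 = -50*37 + 33 = -1850 + 33 = -1817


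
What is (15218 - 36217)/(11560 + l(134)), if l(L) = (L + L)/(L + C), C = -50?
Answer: -440979/242827 ≈ -1.8160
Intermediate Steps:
l(L) = 2*L/(-50 + L) (l(L) = (L + L)/(L - 50) = (2*L)/(-50 + L) = 2*L/(-50 + L))
(15218 - 36217)/(11560 + l(134)) = (15218 - 36217)/(11560 + 2*134/(-50 + 134)) = -20999/(11560 + 2*134/84) = -20999/(11560 + 2*134*(1/84)) = -20999/(11560 + 67/21) = -20999/242827/21 = -20999*21/242827 = -440979/242827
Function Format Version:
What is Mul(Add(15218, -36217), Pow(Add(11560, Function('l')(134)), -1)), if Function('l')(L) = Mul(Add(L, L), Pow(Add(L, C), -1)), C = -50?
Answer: Rational(-440979, 242827) ≈ -1.8160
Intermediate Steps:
Function('l')(L) = Mul(2, L, Pow(Add(-50, L), -1)) (Function('l')(L) = Mul(Add(L, L), Pow(Add(L, -50), -1)) = Mul(Mul(2, L), Pow(Add(-50, L), -1)) = Mul(2, L, Pow(Add(-50, L), -1)))
Mul(Add(15218, -36217), Pow(Add(11560, Function('l')(134)), -1)) = Mul(Add(15218, -36217), Pow(Add(11560, Mul(2, 134, Pow(Add(-50, 134), -1))), -1)) = Mul(-20999, Pow(Add(11560, Mul(2, 134, Pow(84, -1))), -1)) = Mul(-20999, Pow(Add(11560, Mul(2, 134, Rational(1, 84))), -1)) = Mul(-20999, Pow(Add(11560, Rational(67, 21)), -1)) = Mul(-20999, Pow(Rational(242827, 21), -1)) = Mul(-20999, Rational(21, 242827)) = Rational(-440979, 242827)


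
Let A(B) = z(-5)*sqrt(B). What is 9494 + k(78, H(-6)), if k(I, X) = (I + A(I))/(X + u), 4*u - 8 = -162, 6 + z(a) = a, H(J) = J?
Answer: 844810/89 + 22*sqrt(78)/89 ≈ 9494.4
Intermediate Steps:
z(a) = -6 + a
u = -77/2 (u = 2 + (1/4)*(-162) = 2 - 81/2 = -77/2 ≈ -38.500)
A(B) = -11*sqrt(B) (A(B) = (-6 - 5)*sqrt(B) = -11*sqrt(B))
k(I, X) = (I - 11*sqrt(I))/(-77/2 + X) (k(I, X) = (I - 11*sqrt(I))/(X - 77/2) = (I - 11*sqrt(I))/(-77/2 + X))
9494 + k(78, H(-6)) = 9494 + 2*(78 - 11*sqrt(78))/(-77 + 2*(-6)) = 9494 + 2*(78 - 11*sqrt(78))/(-77 - 12) = 9494 + 2*(78 - 11*sqrt(78))/(-89) = 9494 + 2*(-1/89)*(78 - 11*sqrt(78)) = 9494 + (-156/89 + 22*sqrt(78)/89) = 844810/89 + 22*sqrt(78)/89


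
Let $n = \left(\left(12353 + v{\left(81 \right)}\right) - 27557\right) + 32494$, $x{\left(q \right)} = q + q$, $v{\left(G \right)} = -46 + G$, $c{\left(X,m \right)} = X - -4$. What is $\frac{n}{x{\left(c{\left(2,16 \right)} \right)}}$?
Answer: $\frac{5775}{4} \approx 1443.8$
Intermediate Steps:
$c{\left(X,m \right)} = 4 + X$ ($c{\left(X,m \right)} = X + 4 = 4 + X$)
$x{\left(q \right)} = 2 q$
$n = 17325$ ($n = \left(\left(12353 + \left(-46 + 81\right)\right) - 27557\right) + 32494 = \left(\left(12353 + 35\right) - 27557\right) + 32494 = \left(12388 - 27557\right) + 32494 = -15169 + 32494 = 17325$)
$\frac{n}{x{\left(c{\left(2,16 \right)} \right)}} = \frac{17325}{2 \left(4 + 2\right)} = \frac{17325}{2 \cdot 6} = \frac{17325}{12} = 17325 \cdot \frac{1}{12} = \frac{5775}{4}$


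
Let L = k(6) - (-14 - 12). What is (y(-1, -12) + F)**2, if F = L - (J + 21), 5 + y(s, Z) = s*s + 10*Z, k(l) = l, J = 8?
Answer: 14641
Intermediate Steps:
L = 32 (L = 6 - (-14 - 12) = 6 - 1*(-26) = 6 + 26 = 32)
y(s, Z) = -5 + s**2 + 10*Z (y(s, Z) = -5 + (s*s + 10*Z) = -5 + (s**2 + 10*Z) = -5 + s**2 + 10*Z)
F = 3 (F = 32 - (8 + 21) = 32 - 1*29 = 32 - 29 = 3)
(y(-1, -12) + F)**2 = ((-5 + (-1)**2 + 10*(-12)) + 3)**2 = ((-5 + 1 - 120) + 3)**2 = (-124 + 3)**2 = (-121)**2 = 14641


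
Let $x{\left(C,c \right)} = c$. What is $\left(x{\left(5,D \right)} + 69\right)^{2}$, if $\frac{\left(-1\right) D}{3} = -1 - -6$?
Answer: $2916$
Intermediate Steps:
$D = -15$ ($D = - 3 \left(-1 - -6\right) = - 3 \left(-1 + 6\right) = \left(-3\right) 5 = -15$)
$\left(x{\left(5,D \right)} + 69\right)^{2} = \left(-15 + 69\right)^{2} = 54^{2} = 2916$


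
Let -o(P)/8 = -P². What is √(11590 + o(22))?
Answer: 3*√1718 ≈ 124.35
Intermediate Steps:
o(P) = 8*P² (o(P) = -(-8)*P² = 8*P²)
√(11590 + o(22)) = √(11590 + 8*22²) = √(11590 + 8*484) = √(11590 + 3872) = √15462 = 3*√1718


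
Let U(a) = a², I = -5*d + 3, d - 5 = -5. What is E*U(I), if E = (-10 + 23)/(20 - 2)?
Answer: 13/2 ≈ 6.5000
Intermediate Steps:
d = 0 (d = 5 - 5 = 0)
I = 3 (I = -5*0 + 3 = 0 + 3 = 3)
E = 13/18 ≈ 0.72222
E*U(I) = (13/18)*3² = (13/18)*9 = 13/2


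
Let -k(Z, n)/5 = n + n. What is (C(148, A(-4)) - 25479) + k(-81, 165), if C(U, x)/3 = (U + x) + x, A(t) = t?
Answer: -26709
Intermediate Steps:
k(Z, n) = -10*n (k(Z, n) = -5*(n + n) = -10*n)
C(U, x) = 3*U + 6*x (C(U, x) = 3*((U + x) + x) = 3*(U + 2*x) = 3*U + 6*x)
(C(148, A(-4)) - 25479) + k(-81, 165) = ((3*148 + 6*(-4)) - 25479) - 10*165 = ((444 - 24) - 25479) - 1650 = (420 - 25479) - 1650 = -25059 - 1650 = -26709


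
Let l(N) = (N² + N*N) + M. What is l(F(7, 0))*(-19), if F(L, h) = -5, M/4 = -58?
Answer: 3458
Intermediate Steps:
M = -232 (M = 4*(-58) = -232)
l(N) = -232 + 2*N² (l(N) = (N² + N*N) - 232 = (N² + N²) - 232 = 2*N² - 232 = -232 + 2*N²)
l(F(7, 0))*(-19) = (-232 + 2*(-5)²)*(-19) = (-232 + 2*25)*(-19) = (-232 + 50)*(-19) = -182*(-19) = 3458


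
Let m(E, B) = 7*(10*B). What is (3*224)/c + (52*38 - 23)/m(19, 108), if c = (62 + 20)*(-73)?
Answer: 52463/359160 ≈ 0.14607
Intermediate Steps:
c = -5986 (c = 82*(-73) = -5986)
m(E, B) = 70*B
(3*224)/c + (52*38 - 23)/m(19, 108) = (3*224)/(-5986) + (52*38 - 23)/((70*108)) = 672*(-1/5986) + (1976 - 23)/7560 = -336/2993 + 1953*(1/7560) = -336/2993 + 31/120 = 52463/359160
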